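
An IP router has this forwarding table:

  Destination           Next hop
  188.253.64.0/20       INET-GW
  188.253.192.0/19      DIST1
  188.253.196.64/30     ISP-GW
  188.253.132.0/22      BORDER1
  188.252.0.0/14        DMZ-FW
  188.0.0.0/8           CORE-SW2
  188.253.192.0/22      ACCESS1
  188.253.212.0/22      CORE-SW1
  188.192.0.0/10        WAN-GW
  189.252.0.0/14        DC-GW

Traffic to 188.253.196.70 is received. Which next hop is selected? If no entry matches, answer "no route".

DIST1

Routes whose prefix contains 188.253.196.70:
  188.0.0.0/8 (188.0.0.0 - 188.255.255.255) -> CORE-SW2
  188.192.0.0/10 (188.192.0.0 - 188.255.255.255) -> WAN-GW
  188.252.0.0/14 (188.252.0.0 - 188.255.255.255) -> DMZ-FW
  188.253.192.0/19 (188.253.192.0 - 188.253.223.255) -> DIST1
More-specific entries that do NOT match:
  188.253.196.64/30 (188.253.196.64 - 188.253.196.67) does not contain 188.253.196.70
  188.253.132.0/22 (188.253.132.0 - 188.253.135.255) does not contain 188.253.196.70
  188.253.192.0/22 (188.253.192.0 - 188.253.195.255) does not contain 188.253.196.70
  188.253.212.0/22 (188.253.212.0 - 188.253.215.255) does not contain 188.253.196.70
  188.253.64.0/20 (188.253.64.0 - 188.253.79.255) does not contain 188.253.196.70
Longest matching prefix is /19 -> next hop DIST1.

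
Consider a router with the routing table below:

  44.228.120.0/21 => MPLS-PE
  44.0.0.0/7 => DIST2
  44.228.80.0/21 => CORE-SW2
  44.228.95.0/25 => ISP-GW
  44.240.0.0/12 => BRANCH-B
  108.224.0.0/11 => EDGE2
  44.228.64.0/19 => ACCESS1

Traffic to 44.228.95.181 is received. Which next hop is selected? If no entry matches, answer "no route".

ACCESS1

Routes whose prefix contains 44.228.95.181:
  44.0.0.0/7 (44.0.0.0 - 45.255.255.255) -> DIST2
  44.228.64.0/19 (44.228.64.0 - 44.228.95.255) -> ACCESS1
More-specific entries that do NOT match:
  44.228.95.0/25 (44.228.95.0 - 44.228.95.127) does not contain 44.228.95.181
  44.228.120.0/21 (44.228.120.0 - 44.228.127.255) does not contain 44.228.95.181
  44.228.80.0/21 (44.228.80.0 - 44.228.87.255) does not contain 44.228.95.181
Longest matching prefix is /19 -> next hop ACCESS1.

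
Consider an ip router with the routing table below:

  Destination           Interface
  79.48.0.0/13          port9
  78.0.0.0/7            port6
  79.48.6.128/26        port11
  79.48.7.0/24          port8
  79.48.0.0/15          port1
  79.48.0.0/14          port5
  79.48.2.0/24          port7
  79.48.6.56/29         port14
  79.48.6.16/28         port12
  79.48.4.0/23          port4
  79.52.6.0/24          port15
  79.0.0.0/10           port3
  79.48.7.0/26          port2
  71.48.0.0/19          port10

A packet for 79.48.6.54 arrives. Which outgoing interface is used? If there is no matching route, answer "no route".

Routes whose prefix contains 79.48.6.54:
  78.0.0.0/7 (78.0.0.0 - 79.255.255.255) -> port6
  79.0.0.0/10 (79.0.0.0 - 79.63.255.255) -> port3
  79.48.0.0/13 (79.48.0.0 - 79.55.255.255) -> port9
  79.48.0.0/14 (79.48.0.0 - 79.51.255.255) -> port5
  79.48.0.0/15 (79.48.0.0 - 79.49.255.255) -> port1
More-specific entries that do NOT match:
  79.48.6.56/29 (79.48.6.56 - 79.48.6.63) does not contain 79.48.6.54
  79.48.6.16/28 (79.48.6.16 - 79.48.6.31) does not contain 79.48.6.54
  79.48.6.128/26 (79.48.6.128 - 79.48.6.191) does not contain 79.48.6.54
  79.48.7.0/26 (79.48.7.0 - 79.48.7.63) does not contain 79.48.6.54
  79.48.7.0/24 (79.48.7.0 - 79.48.7.255) does not contain 79.48.6.54
  79.48.2.0/24 (79.48.2.0 - 79.48.2.255) does not contain 79.48.6.54
  79.52.6.0/24 (79.52.6.0 - 79.52.6.255) does not contain 79.48.6.54
  79.48.4.0/23 (79.48.4.0 - 79.48.5.255) does not contain 79.48.6.54
  71.48.0.0/19 (71.48.0.0 - 71.48.31.255) does not contain 79.48.6.54
Longest matching prefix is /15 -> interface port1.

port1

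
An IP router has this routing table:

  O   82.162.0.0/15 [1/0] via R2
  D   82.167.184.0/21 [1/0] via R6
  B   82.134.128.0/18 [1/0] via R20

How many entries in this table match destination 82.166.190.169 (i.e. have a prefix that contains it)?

No listed prefix contains 82.166.190.169.
Total matching entries: 0.

0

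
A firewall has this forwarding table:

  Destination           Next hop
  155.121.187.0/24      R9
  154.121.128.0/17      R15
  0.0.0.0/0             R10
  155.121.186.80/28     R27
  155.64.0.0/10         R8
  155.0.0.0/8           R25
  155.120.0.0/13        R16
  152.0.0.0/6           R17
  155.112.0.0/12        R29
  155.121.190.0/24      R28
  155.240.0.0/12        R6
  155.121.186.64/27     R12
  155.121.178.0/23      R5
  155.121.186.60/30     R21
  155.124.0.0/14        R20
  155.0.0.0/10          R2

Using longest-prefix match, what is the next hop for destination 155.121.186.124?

Routes whose prefix contains 155.121.186.124:
  0.0.0.0/0 (default, matches everything) -> R10
  152.0.0.0/6 (152.0.0.0 - 155.255.255.255) -> R17
  155.0.0.0/8 (155.0.0.0 - 155.255.255.255) -> R25
  155.64.0.0/10 (155.64.0.0 - 155.127.255.255) -> R8
  155.112.0.0/12 (155.112.0.0 - 155.127.255.255) -> R29
  155.120.0.0/13 (155.120.0.0 - 155.127.255.255) -> R16
More-specific entries that do NOT match:
  155.121.186.60/30 (155.121.186.60 - 155.121.186.63) does not contain 155.121.186.124
  155.121.186.80/28 (155.121.186.80 - 155.121.186.95) does not contain 155.121.186.124
  155.121.186.64/27 (155.121.186.64 - 155.121.186.95) does not contain 155.121.186.124
  155.121.187.0/24 (155.121.187.0 - 155.121.187.255) does not contain 155.121.186.124
  155.121.190.0/24 (155.121.190.0 - 155.121.190.255) does not contain 155.121.186.124
  155.121.178.0/23 (155.121.178.0 - 155.121.179.255) does not contain 155.121.186.124
  154.121.128.0/17 (154.121.128.0 - 154.121.255.255) does not contain 155.121.186.124
  155.124.0.0/14 (155.124.0.0 - 155.127.255.255) does not contain 155.121.186.124
Longest matching prefix is /13 -> next hop R16.

R16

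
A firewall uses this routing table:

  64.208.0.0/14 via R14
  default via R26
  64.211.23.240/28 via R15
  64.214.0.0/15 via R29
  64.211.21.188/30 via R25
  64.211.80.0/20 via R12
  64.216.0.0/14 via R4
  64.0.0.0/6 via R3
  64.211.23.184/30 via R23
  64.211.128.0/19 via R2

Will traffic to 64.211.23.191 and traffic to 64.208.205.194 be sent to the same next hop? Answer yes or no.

yes

64.211.23.191: longest match 64.208.0.0/14 -> R14
64.208.205.194: longest match 64.208.0.0/14 -> R14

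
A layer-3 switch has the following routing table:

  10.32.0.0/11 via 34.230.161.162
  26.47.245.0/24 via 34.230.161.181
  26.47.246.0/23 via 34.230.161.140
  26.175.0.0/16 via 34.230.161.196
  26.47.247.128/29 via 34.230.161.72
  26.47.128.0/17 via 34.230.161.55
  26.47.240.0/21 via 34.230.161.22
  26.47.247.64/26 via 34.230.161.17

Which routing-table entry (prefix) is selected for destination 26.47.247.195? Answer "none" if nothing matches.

26.47.246.0/23

Entries matching 26.47.247.195:
  26.47.128.0/17 (26.47.128.0 - 26.47.255.255)
  26.47.240.0/21 (26.47.240.0 - 26.47.247.255)
  26.47.246.0/23 (26.47.246.0 - 26.47.247.255)
Most specific is 26.47.246.0/23.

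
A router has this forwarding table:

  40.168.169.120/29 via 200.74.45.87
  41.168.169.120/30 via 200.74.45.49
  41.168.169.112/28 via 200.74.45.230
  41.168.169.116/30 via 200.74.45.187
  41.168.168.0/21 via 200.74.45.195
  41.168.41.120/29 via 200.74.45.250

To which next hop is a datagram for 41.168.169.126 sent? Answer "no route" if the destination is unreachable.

200.74.45.230

Routes whose prefix contains 41.168.169.126:
  41.168.168.0/21 (41.168.168.0 - 41.168.175.255) -> 200.74.45.195
  41.168.169.112/28 (41.168.169.112 - 41.168.169.127) -> 200.74.45.230
More-specific entries that do NOT match:
  41.168.169.120/30 (41.168.169.120 - 41.168.169.123) does not contain 41.168.169.126
  41.168.169.116/30 (41.168.169.116 - 41.168.169.119) does not contain 41.168.169.126
  40.168.169.120/29 (40.168.169.120 - 40.168.169.127) does not contain 41.168.169.126
  41.168.41.120/29 (41.168.41.120 - 41.168.41.127) does not contain 41.168.169.126
Longest matching prefix is /28 -> next hop 200.74.45.230.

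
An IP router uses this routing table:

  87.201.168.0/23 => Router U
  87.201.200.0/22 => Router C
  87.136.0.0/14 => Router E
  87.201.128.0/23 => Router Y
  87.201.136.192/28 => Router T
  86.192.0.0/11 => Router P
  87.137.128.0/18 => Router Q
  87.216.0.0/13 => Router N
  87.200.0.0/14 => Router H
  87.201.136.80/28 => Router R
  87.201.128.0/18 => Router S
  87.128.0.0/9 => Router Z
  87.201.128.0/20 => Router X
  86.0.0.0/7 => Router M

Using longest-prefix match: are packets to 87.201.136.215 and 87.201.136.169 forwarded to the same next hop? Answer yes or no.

yes

87.201.136.215: longest match 87.201.128.0/20 -> Router X
87.201.136.169: longest match 87.201.128.0/20 -> Router X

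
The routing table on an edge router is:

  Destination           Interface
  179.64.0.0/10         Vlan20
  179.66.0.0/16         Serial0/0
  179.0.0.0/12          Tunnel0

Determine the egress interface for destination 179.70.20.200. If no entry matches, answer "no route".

Routes whose prefix contains 179.70.20.200:
  179.64.0.0/10 (179.64.0.0 - 179.127.255.255) -> Vlan20
More-specific entries that do NOT match:
  179.66.0.0/16 (179.66.0.0 - 179.66.255.255) does not contain 179.70.20.200
  179.0.0.0/12 (179.0.0.0 - 179.15.255.255) does not contain 179.70.20.200
Longest matching prefix is /10 -> interface Vlan20.

Vlan20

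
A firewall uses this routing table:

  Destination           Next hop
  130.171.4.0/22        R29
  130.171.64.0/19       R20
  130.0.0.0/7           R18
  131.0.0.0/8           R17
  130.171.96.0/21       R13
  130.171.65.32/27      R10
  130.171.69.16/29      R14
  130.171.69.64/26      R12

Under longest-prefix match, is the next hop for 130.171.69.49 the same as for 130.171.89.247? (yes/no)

yes

130.171.69.49: longest match 130.171.64.0/19 -> R20
130.171.89.247: longest match 130.171.64.0/19 -> R20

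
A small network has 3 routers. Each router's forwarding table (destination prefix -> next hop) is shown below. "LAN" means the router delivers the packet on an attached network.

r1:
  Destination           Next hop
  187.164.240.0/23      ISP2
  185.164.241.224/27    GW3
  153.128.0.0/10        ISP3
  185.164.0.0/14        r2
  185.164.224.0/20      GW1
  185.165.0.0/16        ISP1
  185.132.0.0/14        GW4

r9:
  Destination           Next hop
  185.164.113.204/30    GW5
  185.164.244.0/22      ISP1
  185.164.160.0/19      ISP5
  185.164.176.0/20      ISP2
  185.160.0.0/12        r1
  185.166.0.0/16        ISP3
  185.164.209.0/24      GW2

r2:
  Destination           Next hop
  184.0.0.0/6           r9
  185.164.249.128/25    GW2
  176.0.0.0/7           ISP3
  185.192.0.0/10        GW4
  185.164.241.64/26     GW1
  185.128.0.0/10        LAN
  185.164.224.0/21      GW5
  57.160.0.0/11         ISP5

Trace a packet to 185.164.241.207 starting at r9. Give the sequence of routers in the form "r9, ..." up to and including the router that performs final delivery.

r9, r1, r2

At r9: longest match for 185.164.241.207 is 185.160.0.0/12 -> r1
At r1: longest match for 185.164.241.207 is 185.164.0.0/14 -> r2
At r2: longest match for 185.164.241.207 is 185.128.0.0/10 -> LAN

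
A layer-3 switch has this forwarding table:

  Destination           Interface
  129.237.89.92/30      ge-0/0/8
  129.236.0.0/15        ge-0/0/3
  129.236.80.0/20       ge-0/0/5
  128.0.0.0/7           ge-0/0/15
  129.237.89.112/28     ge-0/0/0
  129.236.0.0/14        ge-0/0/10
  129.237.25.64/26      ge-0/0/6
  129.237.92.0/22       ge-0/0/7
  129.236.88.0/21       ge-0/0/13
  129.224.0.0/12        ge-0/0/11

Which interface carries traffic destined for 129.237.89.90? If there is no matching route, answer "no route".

Routes whose prefix contains 129.237.89.90:
  128.0.0.0/7 (128.0.0.0 - 129.255.255.255) -> ge-0/0/15
  129.224.0.0/12 (129.224.0.0 - 129.239.255.255) -> ge-0/0/11
  129.236.0.0/14 (129.236.0.0 - 129.239.255.255) -> ge-0/0/10
  129.236.0.0/15 (129.236.0.0 - 129.237.255.255) -> ge-0/0/3
More-specific entries that do NOT match:
  129.237.89.92/30 (129.237.89.92 - 129.237.89.95) does not contain 129.237.89.90
  129.237.89.112/28 (129.237.89.112 - 129.237.89.127) does not contain 129.237.89.90
  129.237.25.64/26 (129.237.25.64 - 129.237.25.127) does not contain 129.237.89.90
  129.237.92.0/22 (129.237.92.0 - 129.237.95.255) does not contain 129.237.89.90
  129.236.88.0/21 (129.236.88.0 - 129.236.95.255) does not contain 129.237.89.90
  129.236.80.0/20 (129.236.80.0 - 129.236.95.255) does not contain 129.237.89.90
Longest matching prefix is /15 -> interface ge-0/0/3.

ge-0/0/3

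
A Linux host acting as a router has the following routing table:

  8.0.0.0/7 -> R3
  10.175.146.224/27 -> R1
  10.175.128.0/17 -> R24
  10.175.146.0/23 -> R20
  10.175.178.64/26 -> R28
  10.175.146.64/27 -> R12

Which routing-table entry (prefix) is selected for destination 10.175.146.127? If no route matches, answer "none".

10.175.146.0/23

Entries matching 10.175.146.127:
  10.175.128.0/17 (10.175.128.0 - 10.175.255.255)
  10.175.146.0/23 (10.175.146.0 - 10.175.147.255)
Most specific is 10.175.146.0/23.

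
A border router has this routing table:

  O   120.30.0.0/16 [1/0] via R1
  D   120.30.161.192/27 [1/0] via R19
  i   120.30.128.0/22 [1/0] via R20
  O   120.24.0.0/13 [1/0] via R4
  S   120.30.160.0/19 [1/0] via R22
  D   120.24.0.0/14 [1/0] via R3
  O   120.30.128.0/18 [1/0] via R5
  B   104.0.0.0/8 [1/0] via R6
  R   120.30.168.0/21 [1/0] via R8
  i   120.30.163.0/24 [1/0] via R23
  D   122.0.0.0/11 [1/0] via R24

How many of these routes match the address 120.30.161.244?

4

Prefixes containing 120.30.161.244:
  120.24.0.0/13 (120.24.0.0 - 120.31.255.255)
  120.30.0.0/16 (120.30.0.0 - 120.30.255.255)
  120.30.128.0/18 (120.30.128.0 - 120.30.191.255)
  120.30.160.0/19 (120.30.160.0 - 120.30.191.255)
Total matching entries: 4.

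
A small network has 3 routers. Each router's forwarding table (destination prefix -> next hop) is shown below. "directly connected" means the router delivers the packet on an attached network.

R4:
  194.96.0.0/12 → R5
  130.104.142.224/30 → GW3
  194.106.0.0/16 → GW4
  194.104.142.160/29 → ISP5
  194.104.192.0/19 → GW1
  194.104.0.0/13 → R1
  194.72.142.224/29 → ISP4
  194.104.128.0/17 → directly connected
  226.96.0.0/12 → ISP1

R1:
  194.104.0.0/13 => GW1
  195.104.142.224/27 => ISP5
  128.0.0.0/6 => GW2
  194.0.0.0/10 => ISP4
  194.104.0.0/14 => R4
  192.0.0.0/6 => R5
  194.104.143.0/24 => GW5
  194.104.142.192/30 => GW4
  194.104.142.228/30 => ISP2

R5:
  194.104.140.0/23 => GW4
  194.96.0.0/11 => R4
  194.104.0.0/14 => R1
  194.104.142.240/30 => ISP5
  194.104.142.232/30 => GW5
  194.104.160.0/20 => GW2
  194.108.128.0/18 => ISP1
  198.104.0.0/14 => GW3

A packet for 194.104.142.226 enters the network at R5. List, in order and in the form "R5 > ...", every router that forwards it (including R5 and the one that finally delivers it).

R5 > R1 > R4

At R5: longest match for 194.104.142.226 is 194.104.0.0/14 -> R1
At R1: longest match for 194.104.142.226 is 194.104.0.0/14 -> R4
At R4: longest match for 194.104.142.226 is 194.104.128.0/17 -> directly connected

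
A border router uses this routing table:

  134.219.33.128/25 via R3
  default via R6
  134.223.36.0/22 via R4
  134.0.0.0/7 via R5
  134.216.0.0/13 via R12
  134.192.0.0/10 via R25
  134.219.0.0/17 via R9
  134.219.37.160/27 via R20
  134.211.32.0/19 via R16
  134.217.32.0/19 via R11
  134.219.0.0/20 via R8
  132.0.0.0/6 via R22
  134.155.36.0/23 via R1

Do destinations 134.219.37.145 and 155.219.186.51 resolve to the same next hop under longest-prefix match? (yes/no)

134.219.37.145: longest match 134.219.0.0/17 -> R9
155.219.186.51: longest match 0.0.0.0/0 -> R6

no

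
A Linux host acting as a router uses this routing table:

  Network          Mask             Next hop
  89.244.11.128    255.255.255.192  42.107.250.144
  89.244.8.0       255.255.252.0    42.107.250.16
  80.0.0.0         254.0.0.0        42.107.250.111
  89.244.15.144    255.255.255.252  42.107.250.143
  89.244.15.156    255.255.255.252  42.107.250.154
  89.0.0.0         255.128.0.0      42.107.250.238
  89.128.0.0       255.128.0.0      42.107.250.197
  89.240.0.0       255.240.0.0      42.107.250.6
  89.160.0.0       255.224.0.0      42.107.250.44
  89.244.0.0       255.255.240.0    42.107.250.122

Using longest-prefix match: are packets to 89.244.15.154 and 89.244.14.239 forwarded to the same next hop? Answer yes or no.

yes

89.244.15.154: longest match 89.244.0.0/20 -> 42.107.250.122
89.244.14.239: longest match 89.244.0.0/20 -> 42.107.250.122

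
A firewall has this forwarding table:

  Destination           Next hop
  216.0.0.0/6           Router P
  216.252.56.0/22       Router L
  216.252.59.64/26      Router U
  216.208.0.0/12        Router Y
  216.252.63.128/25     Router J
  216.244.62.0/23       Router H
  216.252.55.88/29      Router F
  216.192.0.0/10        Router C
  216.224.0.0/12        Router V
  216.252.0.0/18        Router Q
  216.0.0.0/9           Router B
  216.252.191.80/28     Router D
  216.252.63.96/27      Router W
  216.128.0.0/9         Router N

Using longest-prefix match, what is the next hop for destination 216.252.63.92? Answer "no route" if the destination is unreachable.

Routes whose prefix contains 216.252.63.92:
  216.0.0.0/6 (216.0.0.0 - 219.255.255.255) -> Router P
  216.128.0.0/9 (216.128.0.0 - 216.255.255.255) -> Router N
  216.192.0.0/10 (216.192.0.0 - 216.255.255.255) -> Router C
  216.252.0.0/18 (216.252.0.0 - 216.252.63.255) -> Router Q
More-specific entries that do NOT match:
  216.252.55.88/29 (216.252.55.88 - 216.252.55.95) does not contain 216.252.63.92
  216.252.191.80/28 (216.252.191.80 - 216.252.191.95) does not contain 216.252.63.92
  216.252.63.96/27 (216.252.63.96 - 216.252.63.127) does not contain 216.252.63.92
  216.252.59.64/26 (216.252.59.64 - 216.252.59.127) does not contain 216.252.63.92
  216.252.63.128/25 (216.252.63.128 - 216.252.63.255) does not contain 216.252.63.92
  216.244.62.0/23 (216.244.62.0 - 216.244.63.255) does not contain 216.252.63.92
  216.252.56.0/22 (216.252.56.0 - 216.252.59.255) does not contain 216.252.63.92
Longest matching prefix is /18 -> next hop Router Q.

Router Q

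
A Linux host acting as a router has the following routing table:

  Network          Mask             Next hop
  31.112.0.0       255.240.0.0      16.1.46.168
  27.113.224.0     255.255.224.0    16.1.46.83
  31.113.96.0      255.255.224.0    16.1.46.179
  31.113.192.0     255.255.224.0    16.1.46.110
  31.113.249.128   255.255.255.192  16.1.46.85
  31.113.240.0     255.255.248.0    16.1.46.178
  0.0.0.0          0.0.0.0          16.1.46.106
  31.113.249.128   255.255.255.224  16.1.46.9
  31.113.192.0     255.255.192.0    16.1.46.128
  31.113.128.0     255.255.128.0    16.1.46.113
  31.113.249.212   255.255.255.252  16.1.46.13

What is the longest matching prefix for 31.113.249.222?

Entries matching 31.113.249.222:
  0.0.0.0/0 (default, matches everything)
  31.112.0.0/12 (31.112.0.0 - 31.127.255.255)
  31.113.128.0/17 (31.113.128.0 - 31.113.255.255)
  31.113.192.0/18 (31.113.192.0 - 31.113.255.255)
Most specific is 31.113.192.0/18.

31.113.192.0/18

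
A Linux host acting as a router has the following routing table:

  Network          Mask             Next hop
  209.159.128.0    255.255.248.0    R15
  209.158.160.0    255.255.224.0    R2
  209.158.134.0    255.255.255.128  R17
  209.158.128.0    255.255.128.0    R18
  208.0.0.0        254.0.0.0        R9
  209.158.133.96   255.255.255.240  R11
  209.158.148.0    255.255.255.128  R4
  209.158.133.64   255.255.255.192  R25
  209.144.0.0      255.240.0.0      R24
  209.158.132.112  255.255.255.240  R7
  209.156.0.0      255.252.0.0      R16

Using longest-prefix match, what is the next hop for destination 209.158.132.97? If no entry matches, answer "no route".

Routes whose prefix contains 209.158.132.97:
  208.0.0.0/7 (208.0.0.0 - 209.255.255.255) -> R9
  209.144.0.0/12 (209.144.0.0 - 209.159.255.255) -> R24
  209.156.0.0/14 (209.156.0.0 - 209.159.255.255) -> R16
  209.158.128.0/17 (209.158.128.0 - 209.158.255.255) -> R18
More-specific entries that do NOT match:
  209.158.133.96/28 (209.158.133.96 - 209.158.133.111) does not contain 209.158.132.97
  209.158.132.112/28 (209.158.132.112 - 209.158.132.127) does not contain 209.158.132.97
  209.158.133.64/26 (209.158.133.64 - 209.158.133.127) does not contain 209.158.132.97
  209.158.134.0/25 (209.158.134.0 - 209.158.134.127) does not contain 209.158.132.97
  209.158.148.0/25 (209.158.148.0 - 209.158.148.127) does not contain 209.158.132.97
  209.159.128.0/21 (209.159.128.0 - 209.159.135.255) does not contain 209.158.132.97
  209.158.160.0/19 (209.158.160.0 - 209.158.191.255) does not contain 209.158.132.97
Longest matching prefix is /17 -> next hop R18.

R18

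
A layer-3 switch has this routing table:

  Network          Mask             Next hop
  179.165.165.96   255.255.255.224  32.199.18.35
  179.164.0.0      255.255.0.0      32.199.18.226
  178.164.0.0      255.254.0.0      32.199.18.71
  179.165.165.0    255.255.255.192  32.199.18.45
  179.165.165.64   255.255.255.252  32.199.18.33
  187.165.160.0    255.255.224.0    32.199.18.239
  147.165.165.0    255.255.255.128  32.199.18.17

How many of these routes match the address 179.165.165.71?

No listed prefix contains 179.165.165.71.
Total matching entries: 0.

0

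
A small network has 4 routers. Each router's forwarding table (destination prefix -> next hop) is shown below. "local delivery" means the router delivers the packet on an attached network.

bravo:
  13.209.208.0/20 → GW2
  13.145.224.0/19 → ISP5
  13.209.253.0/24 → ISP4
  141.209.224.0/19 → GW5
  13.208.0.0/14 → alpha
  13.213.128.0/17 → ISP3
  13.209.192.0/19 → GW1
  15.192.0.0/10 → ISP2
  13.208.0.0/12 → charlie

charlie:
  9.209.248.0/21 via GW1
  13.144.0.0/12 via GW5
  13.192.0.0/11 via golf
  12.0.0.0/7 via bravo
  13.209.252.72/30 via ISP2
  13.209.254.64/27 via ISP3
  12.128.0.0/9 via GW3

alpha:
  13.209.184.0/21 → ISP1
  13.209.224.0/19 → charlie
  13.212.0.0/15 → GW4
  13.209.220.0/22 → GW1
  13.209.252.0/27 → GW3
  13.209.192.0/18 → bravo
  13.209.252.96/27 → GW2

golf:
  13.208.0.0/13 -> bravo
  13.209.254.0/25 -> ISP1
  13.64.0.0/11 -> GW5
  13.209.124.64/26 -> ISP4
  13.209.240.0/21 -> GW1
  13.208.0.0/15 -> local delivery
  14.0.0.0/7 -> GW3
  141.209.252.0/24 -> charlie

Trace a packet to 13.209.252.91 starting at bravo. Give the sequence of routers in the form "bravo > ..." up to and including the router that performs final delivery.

At bravo: longest match for 13.209.252.91 is 13.208.0.0/14 -> alpha
At alpha: longest match for 13.209.252.91 is 13.209.224.0/19 -> charlie
At charlie: longest match for 13.209.252.91 is 13.192.0.0/11 -> golf
At golf: longest match for 13.209.252.91 is 13.208.0.0/15 -> local delivery

bravo > alpha > charlie > golf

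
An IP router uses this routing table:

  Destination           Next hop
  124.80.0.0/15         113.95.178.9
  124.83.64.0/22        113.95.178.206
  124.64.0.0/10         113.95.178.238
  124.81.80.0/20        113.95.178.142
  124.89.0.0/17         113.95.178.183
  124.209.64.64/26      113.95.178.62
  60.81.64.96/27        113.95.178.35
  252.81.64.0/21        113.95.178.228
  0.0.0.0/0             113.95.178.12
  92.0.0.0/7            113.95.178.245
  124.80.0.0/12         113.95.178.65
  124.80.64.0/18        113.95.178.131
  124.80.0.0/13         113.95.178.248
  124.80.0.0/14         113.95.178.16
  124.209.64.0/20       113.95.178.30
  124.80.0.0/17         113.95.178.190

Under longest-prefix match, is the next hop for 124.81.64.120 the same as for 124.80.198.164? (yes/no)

124.81.64.120: longest match 124.80.0.0/15 -> 113.95.178.9
124.80.198.164: longest match 124.80.0.0/15 -> 113.95.178.9

yes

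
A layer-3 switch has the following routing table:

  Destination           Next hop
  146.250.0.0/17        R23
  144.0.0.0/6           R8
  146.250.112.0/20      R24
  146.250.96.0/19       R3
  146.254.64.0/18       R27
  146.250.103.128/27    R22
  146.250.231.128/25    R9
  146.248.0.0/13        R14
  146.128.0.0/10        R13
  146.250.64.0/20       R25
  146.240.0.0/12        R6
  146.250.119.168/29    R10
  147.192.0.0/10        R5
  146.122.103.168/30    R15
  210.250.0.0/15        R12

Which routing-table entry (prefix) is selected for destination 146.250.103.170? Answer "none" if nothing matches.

146.250.96.0/19

Entries matching 146.250.103.170:
  144.0.0.0/6 (144.0.0.0 - 147.255.255.255)
  146.240.0.0/12 (146.240.0.0 - 146.255.255.255)
  146.248.0.0/13 (146.248.0.0 - 146.255.255.255)
  146.250.0.0/17 (146.250.0.0 - 146.250.127.255)
  146.250.96.0/19 (146.250.96.0 - 146.250.127.255)
Most specific is 146.250.96.0/19.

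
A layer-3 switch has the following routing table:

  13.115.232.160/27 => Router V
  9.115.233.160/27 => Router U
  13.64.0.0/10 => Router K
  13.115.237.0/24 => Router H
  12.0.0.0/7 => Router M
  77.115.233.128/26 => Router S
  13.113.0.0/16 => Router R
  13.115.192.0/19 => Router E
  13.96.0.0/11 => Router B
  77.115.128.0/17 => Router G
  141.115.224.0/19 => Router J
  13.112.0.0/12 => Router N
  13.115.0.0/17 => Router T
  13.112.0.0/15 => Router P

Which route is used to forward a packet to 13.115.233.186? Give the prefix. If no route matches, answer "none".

13.112.0.0/12

Entries matching 13.115.233.186:
  12.0.0.0/7 (12.0.0.0 - 13.255.255.255)
  13.64.0.0/10 (13.64.0.0 - 13.127.255.255)
  13.96.0.0/11 (13.96.0.0 - 13.127.255.255)
  13.112.0.0/12 (13.112.0.0 - 13.127.255.255)
Most specific is 13.112.0.0/12.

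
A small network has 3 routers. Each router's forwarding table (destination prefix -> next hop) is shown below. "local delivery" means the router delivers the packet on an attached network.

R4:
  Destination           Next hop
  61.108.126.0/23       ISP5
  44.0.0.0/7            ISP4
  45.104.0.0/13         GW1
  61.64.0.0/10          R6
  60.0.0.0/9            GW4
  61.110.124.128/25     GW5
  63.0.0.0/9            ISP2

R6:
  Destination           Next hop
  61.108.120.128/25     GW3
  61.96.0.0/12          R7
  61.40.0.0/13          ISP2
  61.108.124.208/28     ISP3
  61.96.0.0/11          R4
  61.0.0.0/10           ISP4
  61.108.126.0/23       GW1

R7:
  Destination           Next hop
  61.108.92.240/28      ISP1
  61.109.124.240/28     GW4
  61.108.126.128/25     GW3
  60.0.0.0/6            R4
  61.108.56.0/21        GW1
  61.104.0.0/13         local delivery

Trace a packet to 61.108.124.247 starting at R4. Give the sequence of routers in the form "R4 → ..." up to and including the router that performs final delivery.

At R4: longest match for 61.108.124.247 is 61.64.0.0/10 -> R6
At R6: longest match for 61.108.124.247 is 61.96.0.0/12 -> R7
At R7: longest match for 61.108.124.247 is 61.104.0.0/13 -> local delivery

R4 → R6 → R7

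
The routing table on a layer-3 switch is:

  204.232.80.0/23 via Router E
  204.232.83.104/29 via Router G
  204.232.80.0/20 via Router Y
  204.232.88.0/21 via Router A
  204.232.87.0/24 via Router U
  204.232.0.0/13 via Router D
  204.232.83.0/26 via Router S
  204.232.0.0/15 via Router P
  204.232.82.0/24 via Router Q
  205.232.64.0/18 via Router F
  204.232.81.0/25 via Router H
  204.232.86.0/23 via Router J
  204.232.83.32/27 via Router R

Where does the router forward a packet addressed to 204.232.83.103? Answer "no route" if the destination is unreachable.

Routes whose prefix contains 204.232.83.103:
  204.232.0.0/13 (204.232.0.0 - 204.239.255.255) -> Router D
  204.232.0.0/15 (204.232.0.0 - 204.233.255.255) -> Router P
  204.232.80.0/20 (204.232.80.0 - 204.232.95.255) -> Router Y
More-specific entries that do NOT match:
  204.232.83.104/29 (204.232.83.104 - 204.232.83.111) does not contain 204.232.83.103
  204.232.83.32/27 (204.232.83.32 - 204.232.83.63) does not contain 204.232.83.103
  204.232.83.0/26 (204.232.83.0 - 204.232.83.63) does not contain 204.232.83.103
  204.232.81.0/25 (204.232.81.0 - 204.232.81.127) does not contain 204.232.83.103
  204.232.87.0/24 (204.232.87.0 - 204.232.87.255) does not contain 204.232.83.103
  204.232.82.0/24 (204.232.82.0 - 204.232.82.255) does not contain 204.232.83.103
  204.232.80.0/23 (204.232.80.0 - 204.232.81.255) does not contain 204.232.83.103
  204.232.86.0/23 (204.232.86.0 - 204.232.87.255) does not contain 204.232.83.103
  204.232.88.0/21 (204.232.88.0 - 204.232.95.255) does not contain 204.232.83.103
Longest matching prefix is /20 -> next hop Router Y.

Router Y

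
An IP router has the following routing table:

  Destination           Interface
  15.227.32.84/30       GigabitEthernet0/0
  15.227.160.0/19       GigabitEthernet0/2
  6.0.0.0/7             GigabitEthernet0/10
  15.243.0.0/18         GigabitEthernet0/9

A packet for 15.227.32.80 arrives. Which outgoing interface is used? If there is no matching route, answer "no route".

no route

No entry's prefix contains 15.227.32.80; there is no default route.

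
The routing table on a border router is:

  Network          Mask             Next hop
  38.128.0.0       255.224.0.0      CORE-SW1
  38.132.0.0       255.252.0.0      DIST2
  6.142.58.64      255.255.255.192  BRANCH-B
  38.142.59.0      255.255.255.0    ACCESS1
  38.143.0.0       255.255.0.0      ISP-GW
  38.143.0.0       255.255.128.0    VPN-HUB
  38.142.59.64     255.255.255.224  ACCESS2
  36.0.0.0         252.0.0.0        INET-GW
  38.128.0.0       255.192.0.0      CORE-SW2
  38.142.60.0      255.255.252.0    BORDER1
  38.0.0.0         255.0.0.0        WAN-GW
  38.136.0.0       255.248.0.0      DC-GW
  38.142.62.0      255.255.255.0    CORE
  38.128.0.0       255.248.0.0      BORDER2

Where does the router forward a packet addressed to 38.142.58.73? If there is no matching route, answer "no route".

DC-GW

Routes whose prefix contains 38.142.58.73:
  36.0.0.0/6 (36.0.0.0 - 39.255.255.255) -> INET-GW
  38.0.0.0/8 (38.0.0.0 - 38.255.255.255) -> WAN-GW
  38.128.0.0/10 (38.128.0.0 - 38.191.255.255) -> CORE-SW2
  38.128.0.0/11 (38.128.0.0 - 38.159.255.255) -> CORE-SW1
  38.136.0.0/13 (38.136.0.0 - 38.143.255.255) -> DC-GW
More-specific entries that do NOT match:
  38.142.59.64/27 (38.142.59.64 - 38.142.59.95) does not contain 38.142.58.73
  6.142.58.64/26 (6.142.58.64 - 6.142.58.127) does not contain 38.142.58.73
  38.142.59.0/24 (38.142.59.0 - 38.142.59.255) does not contain 38.142.58.73
  38.142.62.0/24 (38.142.62.0 - 38.142.62.255) does not contain 38.142.58.73
  38.142.60.0/22 (38.142.60.0 - 38.142.63.255) does not contain 38.142.58.73
  38.143.0.0/17 (38.143.0.0 - 38.143.127.255) does not contain 38.142.58.73
  38.143.0.0/16 (38.143.0.0 - 38.143.255.255) does not contain 38.142.58.73
  38.132.0.0/14 (38.132.0.0 - 38.135.255.255) does not contain 38.142.58.73
Longest matching prefix is /13 -> next hop DC-GW.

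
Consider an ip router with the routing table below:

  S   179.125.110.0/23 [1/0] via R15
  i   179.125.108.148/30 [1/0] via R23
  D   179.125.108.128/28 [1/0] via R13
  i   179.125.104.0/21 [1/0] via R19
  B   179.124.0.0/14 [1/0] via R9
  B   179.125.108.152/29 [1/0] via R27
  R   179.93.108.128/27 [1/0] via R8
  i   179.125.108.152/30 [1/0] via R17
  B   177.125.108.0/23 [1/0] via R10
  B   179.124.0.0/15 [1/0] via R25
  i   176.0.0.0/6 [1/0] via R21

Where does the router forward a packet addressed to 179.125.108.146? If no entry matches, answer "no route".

R19

Routes whose prefix contains 179.125.108.146:
  176.0.0.0/6 (176.0.0.0 - 179.255.255.255) -> R21
  179.124.0.0/14 (179.124.0.0 - 179.127.255.255) -> R9
  179.124.0.0/15 (179.124.0.0 - 179.125.255.255) -> R25
  179.125.104.0/21 (179.125.104.0 - 179.125.111.255) -> R19
More-specific entries that do NOT match:
  179.125.108.148/30 (179.125.108.148 - 179.125.108.151) does not contain 179.125.108.146
  179.125.108.152/30 (179.125.108.152 - 179.125.108.155) does not contain 179.125.108.146
  179.125.108.152/29 (179.125.108.152 - 179.125.108.159) does not contain 179.125.108.146
  179.125.108.128/28 (179.125.108.128 - 179.125.108.143) does not contain 179.125.108.146
  179.93.108.128/27 (179.93.108.128 - 179.93.108.159) does not contain 179.125.108.146
  179.125.110.0/23 (179.125.110.0 - 179.125.111.255) does not contain 179.125.108.146
  177.125.108.0/23 (177.125.108.0 - 177.125.109.255) does not contain 179.125.108.146
Longest matching prefix is /21 -> next hop R19.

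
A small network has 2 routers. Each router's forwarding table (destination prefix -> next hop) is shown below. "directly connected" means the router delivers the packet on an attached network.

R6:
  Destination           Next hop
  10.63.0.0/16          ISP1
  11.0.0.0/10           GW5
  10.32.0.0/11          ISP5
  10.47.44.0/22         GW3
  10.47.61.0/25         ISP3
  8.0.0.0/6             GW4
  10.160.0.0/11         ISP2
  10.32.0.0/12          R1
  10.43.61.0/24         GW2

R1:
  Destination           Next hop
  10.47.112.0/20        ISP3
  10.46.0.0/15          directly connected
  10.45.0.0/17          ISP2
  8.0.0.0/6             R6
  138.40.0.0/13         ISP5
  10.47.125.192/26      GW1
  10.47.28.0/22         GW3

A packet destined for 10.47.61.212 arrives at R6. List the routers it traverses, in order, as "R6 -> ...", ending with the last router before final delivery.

At R6: longest match for 10.47.61.212 is 10.32.0.0/12 -> R1
At R1: longest match for 10.47.61.212 is 10.46.0.0/15 -> directly connected

R6 -> R1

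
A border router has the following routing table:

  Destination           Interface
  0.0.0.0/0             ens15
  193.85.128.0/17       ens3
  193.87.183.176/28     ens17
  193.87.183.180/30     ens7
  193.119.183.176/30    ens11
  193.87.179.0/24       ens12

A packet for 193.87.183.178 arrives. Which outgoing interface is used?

Routes whose prefix contains 193.87.183.178:
  0.0.0.0/0 (default, matches everything) -> ens15
  193.87.183.176/28 (193.87.183.176 - 193.87.183.191) -> ens17
More-specific entries that do NOT match:
  193.87.183.180/30 (193.87.183.180 - 193.87.183.183) does not contain 193.87.183.178
  193.119.183.176/30 (193.119.183.176 - 193.119.183.179) does not contain 193.87.183.178
Longest matching prefix is /28 -> interface ens17.

ens17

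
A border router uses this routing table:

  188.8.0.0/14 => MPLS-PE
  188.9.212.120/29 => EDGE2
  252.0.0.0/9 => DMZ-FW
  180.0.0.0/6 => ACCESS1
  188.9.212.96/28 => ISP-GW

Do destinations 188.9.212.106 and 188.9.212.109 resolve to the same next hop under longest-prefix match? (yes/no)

yes

188.9.212.106: longest match 188.9.212.96/28 -> ISP-GW
188.9.212.109: longest match 188.9.212.96/28 -> ISP-GW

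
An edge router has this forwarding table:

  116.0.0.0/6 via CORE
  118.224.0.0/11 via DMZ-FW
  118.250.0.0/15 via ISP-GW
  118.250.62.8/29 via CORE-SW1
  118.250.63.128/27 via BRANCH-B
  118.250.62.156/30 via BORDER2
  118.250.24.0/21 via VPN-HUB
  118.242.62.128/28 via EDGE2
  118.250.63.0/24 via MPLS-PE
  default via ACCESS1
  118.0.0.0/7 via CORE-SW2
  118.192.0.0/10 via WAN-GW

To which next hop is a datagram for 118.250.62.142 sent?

Routes whose prefix contains 118.250.62.142:
  0.0.0.0/0 (default, matches everything) -> ACCESS1
  116.0.0.0/6 (116.0.0.0 - 119.255.255.255) -> CORE
  118.0.0.0/7 (118.0.0.0 - 119.255.255.255) -> CORE-SW2
  118.192.0.0/10 (118.192.0.0 - 118.255.255.255) -> WAN-GW
  118.224.0.0/11 (118.224.0.0 - 118.255.255.255) -> DMZ-FW
  118.250.0.0/15 (118.250.0.0 - 118.251.255.255) -> ISP-GW
More-specific entries that do NOT match:
  118.250.62.156/30 (118.250.62.156 - 118.250.62.159) does not contain 118.250.62.142
  118.250.62.8/29 (118.250.62.8 - 118.250.62.15) does not contain 118.250.62.142
  118.242.62.128/28 (118.242.62.128 - 118.242.62.143) does not contain 118.250.62.142
  118.250.63.128/27 (118.250.63.128 - 118.250.63.159) does not contain 118.250.62.142
  118.250.63.0/24 (118.250.63.0 - 118.250.63.255) does not contain 118.250.62.142
  118.250.24.0/21 (118.250.24.0 - 118.250.31.255) does not contain 118.250.62.142
Longest matching prefix is /15 -> next hop ISP-GW.

ISP-GW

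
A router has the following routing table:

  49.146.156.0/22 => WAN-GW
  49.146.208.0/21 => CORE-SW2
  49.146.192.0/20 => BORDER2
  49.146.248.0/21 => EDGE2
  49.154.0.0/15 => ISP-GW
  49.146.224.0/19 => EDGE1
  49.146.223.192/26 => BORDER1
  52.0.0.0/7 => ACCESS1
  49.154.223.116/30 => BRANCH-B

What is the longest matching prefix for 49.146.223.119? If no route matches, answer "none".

none

49.146.223.119 is outside every listed prefix and there is no default route.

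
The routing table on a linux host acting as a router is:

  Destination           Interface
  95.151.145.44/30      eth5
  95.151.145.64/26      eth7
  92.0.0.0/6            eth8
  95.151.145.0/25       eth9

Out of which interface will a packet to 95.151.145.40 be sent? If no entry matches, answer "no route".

Routes whose prefix contains 95.151.145.40:
  92.0.0.0/6 (92.0.0.0 - 95.255.255.255) -> eth8
  95.151.145.0/25 (95.151.145.0 - 95.151.145.127) -> eth9
More-specific entries that do NOT match:
  95.151.145.44/30 (95.151.145.44 - 95.151.145.47) does not contain 95.151.145.40
  95.151.145.64/26 (95.151.145.64 - 95.151.145.127) does not contain 95.151.145.40
Longest matching prefix is /25 -> interface eth9.

eth9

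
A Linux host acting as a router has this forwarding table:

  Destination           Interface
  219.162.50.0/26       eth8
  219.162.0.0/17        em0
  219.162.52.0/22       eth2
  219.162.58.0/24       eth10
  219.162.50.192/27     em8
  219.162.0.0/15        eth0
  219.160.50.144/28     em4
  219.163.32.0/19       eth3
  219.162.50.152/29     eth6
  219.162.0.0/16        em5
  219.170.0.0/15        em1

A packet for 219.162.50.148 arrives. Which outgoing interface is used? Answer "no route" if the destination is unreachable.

em0

Routes whose prefix contains 219.162.50.148:
  219.162.0.0/15 (219.162.0.0 - 219.163.255.255) -> eth0
  219.162.0.0/16 (219.162.0.0 - 219.162.255.255) -> em5
  219.162.0.0/17 (219.162.0.0 - 219.162.127.255) -> em0
More-specific entries that do NOT match:
  219.162.50.152/29 (219.162.50.152 - 219.162.50.159) does not contain 219.162.50.148
  219.160.50.144/28 (219.160.50.144 - 219.160.50.159) does not contain 219.162.50.148
  219.162.50.192/27 (219.162.50.192 - 219.162.50.223) does not contain 219.162.50.148
  219.162.50.0/26 (219.162.50.0 - 219.162.50.63) does not contain 219.162.50.148
  219.162.58.0/24 (219.162.58.0 - 219.162.58.255) does not contain 219.162.50.148
  219.162.52.0/22 (219.162.52.0 - 219.162.55.255) does not contain 219.162.50.148
  219.163.32.0/19 (219.163.32.0 - 219.163.63.255) does not contain 219.162.50.148
Longest matching prefix is /17 -> interface em0.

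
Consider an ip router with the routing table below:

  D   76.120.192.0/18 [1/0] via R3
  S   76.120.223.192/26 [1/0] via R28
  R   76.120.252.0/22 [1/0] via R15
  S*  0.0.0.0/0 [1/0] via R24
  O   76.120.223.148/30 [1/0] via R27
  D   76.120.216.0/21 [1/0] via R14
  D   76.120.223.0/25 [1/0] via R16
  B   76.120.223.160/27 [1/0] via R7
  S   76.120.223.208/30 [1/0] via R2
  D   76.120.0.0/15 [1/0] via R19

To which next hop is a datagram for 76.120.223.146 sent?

R14

Routes whose prefix contains 76.120.223.146:
  0.0.0.0/0 (default, matches everything) -> R24
  76.120.0.0/15 (76.120.0.0 - 76.121.255.255) -> R19
  76.120.192.0/18 (76.120.192.0 - 76.120.255.255) -> R3
  76.120.216.0/21 (76.120.216.0 - 76.120.223.255) -> R14
More-specific entries that do NOT match:
  76.120.223.148/30 (76.120.223.148 - 76.120.223.151) does not contain 76.120.223.146
  76.120.223.208/30 (76.120.223.208 - 76.120.223.211) does not contain 76.120.223.146
  76.120.223.160/27 (76.120.223.160 - 76.120.223.191) does not contain 76.120.223.146
  76.120.223.192/26 (76.120.223.192 - 76.120.223.255) does not contain 76.120.223.146
  76.120.223.0/25 (76.120.223.0 - 76.120.223.127) does not contain 76.120.223.146
  76.120.252.0/22 (76.120.252.0 - 76.120.255.255) does not contain 76.120.223.146
Longest matching prefix is /21 -> next hop R14.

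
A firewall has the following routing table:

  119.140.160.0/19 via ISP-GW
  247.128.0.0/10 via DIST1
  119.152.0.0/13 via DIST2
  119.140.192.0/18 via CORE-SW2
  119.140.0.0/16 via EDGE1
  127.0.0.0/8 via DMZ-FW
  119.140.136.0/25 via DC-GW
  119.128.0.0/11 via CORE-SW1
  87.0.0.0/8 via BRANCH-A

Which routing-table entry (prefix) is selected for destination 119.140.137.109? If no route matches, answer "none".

119.140.0.0/16

Entries matching 119.140.137.109:
  119.128.0.0/11 (119.128.0.0 - 119.159.255.255)
  119.140.0.0/16 (119.140.0.0 - 119.140.255.255)
Most specific is 119.140.0.0/16.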